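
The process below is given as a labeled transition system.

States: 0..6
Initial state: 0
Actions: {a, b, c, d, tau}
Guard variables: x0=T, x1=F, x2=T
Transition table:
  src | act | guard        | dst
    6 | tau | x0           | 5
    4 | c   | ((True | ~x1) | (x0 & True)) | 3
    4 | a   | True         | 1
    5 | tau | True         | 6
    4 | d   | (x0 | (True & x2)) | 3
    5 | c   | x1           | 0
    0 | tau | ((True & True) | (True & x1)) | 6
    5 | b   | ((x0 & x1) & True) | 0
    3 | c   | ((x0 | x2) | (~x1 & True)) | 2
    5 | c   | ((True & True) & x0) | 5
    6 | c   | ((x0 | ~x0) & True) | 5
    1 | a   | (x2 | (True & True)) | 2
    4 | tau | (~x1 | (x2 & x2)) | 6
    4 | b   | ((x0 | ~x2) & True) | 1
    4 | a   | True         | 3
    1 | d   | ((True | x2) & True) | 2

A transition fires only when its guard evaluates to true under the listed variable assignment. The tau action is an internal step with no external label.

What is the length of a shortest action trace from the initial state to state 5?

Breadth-first toward 5:
  L0 = {0}
  L1 = {6}
  L2 = {5}
first hit 5 at d=2 via tau·c

Answer: 2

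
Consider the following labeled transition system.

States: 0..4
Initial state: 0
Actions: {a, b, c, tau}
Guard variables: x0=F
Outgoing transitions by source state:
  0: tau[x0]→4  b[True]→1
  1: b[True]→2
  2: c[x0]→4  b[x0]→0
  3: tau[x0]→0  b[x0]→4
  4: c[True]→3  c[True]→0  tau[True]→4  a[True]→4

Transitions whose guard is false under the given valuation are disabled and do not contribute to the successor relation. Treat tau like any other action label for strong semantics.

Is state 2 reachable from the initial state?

Answer: REACHABLE

Analysis:
6 transition(s) survive guard evaluation.
Layer 0: {0}
Layer 1: {1}  total {0,1}
Layer 2: {2}  total {0,1,2}
Reachable = {0,1,2}
witness 2: b·b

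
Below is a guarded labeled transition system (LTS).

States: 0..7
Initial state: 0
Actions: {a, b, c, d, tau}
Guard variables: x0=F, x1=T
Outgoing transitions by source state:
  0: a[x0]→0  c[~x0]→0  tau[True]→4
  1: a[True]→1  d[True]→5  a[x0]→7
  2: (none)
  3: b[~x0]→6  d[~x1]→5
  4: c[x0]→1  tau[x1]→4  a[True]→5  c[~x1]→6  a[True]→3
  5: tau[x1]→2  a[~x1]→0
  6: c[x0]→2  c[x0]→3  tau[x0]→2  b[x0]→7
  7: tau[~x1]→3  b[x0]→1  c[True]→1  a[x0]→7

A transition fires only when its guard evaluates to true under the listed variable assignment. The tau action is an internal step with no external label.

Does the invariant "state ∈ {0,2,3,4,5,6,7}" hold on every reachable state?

Answer: INVARIANT HOLDS

Trace:
Safe = {0,2,3,4,5,6,7}
R = {0,2,3,4,5,6}
  0: ok
  2: ok
  3: ok
  4: ok
  5: ok
  6: ok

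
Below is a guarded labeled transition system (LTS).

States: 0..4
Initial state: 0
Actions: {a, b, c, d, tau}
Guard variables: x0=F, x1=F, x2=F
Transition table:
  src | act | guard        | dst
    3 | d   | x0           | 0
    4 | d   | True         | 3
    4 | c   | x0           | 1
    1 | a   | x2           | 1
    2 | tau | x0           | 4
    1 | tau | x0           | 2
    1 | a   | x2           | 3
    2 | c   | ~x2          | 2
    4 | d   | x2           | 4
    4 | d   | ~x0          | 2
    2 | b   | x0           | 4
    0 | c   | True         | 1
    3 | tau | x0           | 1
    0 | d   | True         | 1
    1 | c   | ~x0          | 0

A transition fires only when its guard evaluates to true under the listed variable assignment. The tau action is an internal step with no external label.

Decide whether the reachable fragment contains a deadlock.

Reach set: {0,1}
  0: c→1  d→1  [2 exit(s)]
  1: c→0  [1 exit(s)]

Answer: DEADLOCK-FREE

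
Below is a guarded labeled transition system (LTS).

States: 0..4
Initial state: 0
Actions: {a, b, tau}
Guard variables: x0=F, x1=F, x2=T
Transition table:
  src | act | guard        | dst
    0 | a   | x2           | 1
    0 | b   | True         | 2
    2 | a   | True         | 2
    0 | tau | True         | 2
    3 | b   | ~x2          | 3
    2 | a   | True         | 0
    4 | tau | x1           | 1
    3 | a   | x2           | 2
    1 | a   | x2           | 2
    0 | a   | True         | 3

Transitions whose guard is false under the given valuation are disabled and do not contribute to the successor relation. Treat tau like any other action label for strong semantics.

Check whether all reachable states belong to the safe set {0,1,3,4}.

Answer: INVARIANT VIOLATED at state 2

Working:
Allowed set {0,1,3,4}
Reachable = {0,1,2,3}
  0: ✓
  1: ✓
  2: outside
  3: ✓
witness against invariant: b → 2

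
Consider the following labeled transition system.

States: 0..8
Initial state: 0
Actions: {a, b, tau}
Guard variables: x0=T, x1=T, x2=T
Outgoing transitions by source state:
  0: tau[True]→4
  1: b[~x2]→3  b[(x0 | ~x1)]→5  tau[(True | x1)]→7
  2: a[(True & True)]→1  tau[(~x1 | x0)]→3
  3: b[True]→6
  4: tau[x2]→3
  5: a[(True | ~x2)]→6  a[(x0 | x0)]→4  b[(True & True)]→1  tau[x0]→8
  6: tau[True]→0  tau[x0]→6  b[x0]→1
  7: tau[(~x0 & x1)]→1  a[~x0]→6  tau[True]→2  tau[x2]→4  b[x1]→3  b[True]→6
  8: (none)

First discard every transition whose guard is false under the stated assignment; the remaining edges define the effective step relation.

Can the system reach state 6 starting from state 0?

Answer: REACHABLE

Analysis:
Guard filter leaves 18 enabled edge(s).
L0 = {0}
L1 = {4}  total {0,4}
L2 = {3}  total {0,3,4}
L3 = {6}  total {0,3,4,6}
L4 = {1}  total {0,1,3,4,6}
L5 = {5,7}  total {0,1,3,4,5,6,7}
L6 = {2,8}  total {0,1,2,3,4,5,6,7,8}
Reach set: {0,1,2,3,4,5,6,7,8}
Path to 6: tau·tau·b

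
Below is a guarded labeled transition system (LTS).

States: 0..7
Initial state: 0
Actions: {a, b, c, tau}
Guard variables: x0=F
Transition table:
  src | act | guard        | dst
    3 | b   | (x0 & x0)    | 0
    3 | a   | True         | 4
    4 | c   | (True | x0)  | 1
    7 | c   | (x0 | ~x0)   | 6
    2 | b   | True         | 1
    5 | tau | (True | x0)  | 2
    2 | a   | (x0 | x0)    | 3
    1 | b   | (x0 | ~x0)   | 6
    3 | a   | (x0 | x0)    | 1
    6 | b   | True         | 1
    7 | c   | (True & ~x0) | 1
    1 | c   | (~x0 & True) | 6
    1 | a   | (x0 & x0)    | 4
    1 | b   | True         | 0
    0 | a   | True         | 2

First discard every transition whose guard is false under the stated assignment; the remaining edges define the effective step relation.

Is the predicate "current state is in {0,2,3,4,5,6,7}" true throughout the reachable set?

Inv-set: {0,2,3,4,5,6,7}
Reachable = {0,1,2,6}
  0: safe
  1: VIOLATES
  2: safe
  6: safe
counterexample path to 1: a·b

Answer: INVARIANT VIOLATED at state 1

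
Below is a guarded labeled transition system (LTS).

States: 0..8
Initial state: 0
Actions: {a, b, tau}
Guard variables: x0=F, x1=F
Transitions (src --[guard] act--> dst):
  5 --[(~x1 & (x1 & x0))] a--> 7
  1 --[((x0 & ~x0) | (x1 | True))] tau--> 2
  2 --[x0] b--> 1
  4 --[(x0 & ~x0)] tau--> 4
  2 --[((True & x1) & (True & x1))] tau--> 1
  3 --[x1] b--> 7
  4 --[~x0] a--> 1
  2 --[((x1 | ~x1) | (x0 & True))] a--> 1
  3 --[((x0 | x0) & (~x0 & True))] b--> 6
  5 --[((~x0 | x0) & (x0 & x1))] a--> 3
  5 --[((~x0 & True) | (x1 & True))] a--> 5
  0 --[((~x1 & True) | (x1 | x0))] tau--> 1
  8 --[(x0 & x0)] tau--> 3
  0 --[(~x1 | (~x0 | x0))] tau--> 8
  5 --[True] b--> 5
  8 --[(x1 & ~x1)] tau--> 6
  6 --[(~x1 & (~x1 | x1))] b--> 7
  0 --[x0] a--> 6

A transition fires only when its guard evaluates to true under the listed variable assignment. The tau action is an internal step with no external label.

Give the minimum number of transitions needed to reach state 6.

Answer: UNREACHABLE

Analysis:
BFS to 6:
  depth 0: {0}
  depth 1: {1,8}
  depth 2: {2}
6 never appears.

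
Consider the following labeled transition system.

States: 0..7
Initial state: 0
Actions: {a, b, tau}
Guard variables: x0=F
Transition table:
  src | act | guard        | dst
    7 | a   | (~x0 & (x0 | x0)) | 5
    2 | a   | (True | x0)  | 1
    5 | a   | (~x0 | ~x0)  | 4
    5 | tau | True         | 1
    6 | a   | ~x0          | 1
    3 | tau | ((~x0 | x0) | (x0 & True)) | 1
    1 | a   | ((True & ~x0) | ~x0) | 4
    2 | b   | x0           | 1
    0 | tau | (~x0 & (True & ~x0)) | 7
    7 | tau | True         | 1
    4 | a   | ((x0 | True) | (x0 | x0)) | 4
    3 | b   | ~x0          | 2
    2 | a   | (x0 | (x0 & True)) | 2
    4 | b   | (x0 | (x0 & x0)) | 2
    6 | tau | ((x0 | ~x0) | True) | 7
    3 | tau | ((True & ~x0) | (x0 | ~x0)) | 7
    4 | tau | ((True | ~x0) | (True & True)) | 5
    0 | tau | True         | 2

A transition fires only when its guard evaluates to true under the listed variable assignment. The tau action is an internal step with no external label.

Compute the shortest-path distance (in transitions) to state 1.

Answer: 2

Trace:
Breadth-first toward 1:
  L0 = {0}
  L1 = {2,7}
  L2 = {1}
depth(1)=2, e.g. tau·a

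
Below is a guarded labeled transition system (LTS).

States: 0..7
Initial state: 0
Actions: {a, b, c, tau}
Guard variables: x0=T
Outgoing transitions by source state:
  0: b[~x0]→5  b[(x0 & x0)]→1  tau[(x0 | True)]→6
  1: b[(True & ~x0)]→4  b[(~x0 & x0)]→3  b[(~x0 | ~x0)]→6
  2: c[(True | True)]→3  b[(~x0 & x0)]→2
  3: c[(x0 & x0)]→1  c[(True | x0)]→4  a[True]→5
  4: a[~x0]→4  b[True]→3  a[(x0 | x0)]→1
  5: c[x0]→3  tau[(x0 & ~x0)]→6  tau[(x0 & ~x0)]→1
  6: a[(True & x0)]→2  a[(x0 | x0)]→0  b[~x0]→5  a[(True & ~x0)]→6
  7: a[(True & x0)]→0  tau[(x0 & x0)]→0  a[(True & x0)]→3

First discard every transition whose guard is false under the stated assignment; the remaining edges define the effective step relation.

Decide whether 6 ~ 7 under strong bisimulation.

Bisimulation quotient by refinement:
  round 0: {{0,1,2,3,4,5,6,7}}
  round 1: {{0},{1},{2,5},{3},{4},{6},{7}}
Fixed point at round 2; 7 class(es).
class of 6: {6}; class of 7: {7}

Answer: NOT BISIMILAR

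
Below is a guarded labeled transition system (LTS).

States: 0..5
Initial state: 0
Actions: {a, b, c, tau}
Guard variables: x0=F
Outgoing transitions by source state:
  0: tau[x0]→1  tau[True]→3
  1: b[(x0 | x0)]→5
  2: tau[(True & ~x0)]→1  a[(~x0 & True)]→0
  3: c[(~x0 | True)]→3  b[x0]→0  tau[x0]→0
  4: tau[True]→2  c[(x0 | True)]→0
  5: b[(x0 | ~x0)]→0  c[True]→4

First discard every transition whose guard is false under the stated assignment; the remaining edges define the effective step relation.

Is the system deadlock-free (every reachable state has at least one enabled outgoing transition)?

Answer: DEADLOCK-FREE

Working:
Reach set: {0,3}
  0: tau→3  [deg 1]
  3: c→3  [deg 1]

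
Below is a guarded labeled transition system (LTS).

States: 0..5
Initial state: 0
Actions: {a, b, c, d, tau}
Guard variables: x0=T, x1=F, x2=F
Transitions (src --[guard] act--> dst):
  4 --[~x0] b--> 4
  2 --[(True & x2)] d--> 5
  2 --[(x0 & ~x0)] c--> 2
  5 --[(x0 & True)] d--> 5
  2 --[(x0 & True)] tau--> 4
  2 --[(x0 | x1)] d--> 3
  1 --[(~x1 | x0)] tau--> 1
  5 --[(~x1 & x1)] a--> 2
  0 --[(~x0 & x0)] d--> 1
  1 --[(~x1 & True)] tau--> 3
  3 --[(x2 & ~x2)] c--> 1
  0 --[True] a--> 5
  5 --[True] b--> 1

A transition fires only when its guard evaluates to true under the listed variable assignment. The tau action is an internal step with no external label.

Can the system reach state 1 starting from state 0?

Answer: REACHABLE

Analysis:
7 transition(s) survive guard evaluation.
depth 0: {0}
depth 1: {5}  now seen {0,5}
depth 2: {1}  now seen {0,1,5}
depth 3: {3}  now seen {0,1,3,5}
R = {0,1,3,5}
trace reaching 1: a·b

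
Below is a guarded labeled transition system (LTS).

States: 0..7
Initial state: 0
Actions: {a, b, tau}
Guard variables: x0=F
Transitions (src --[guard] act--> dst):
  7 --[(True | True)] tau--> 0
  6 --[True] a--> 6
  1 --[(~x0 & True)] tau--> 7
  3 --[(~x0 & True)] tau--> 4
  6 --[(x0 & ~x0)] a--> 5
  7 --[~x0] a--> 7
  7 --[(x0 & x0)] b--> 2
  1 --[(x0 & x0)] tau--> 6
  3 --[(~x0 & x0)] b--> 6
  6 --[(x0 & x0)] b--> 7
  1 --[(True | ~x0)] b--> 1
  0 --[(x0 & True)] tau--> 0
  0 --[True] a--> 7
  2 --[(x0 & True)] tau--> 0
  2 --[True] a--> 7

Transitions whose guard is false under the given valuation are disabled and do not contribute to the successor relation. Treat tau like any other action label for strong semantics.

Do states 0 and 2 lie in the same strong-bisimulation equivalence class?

Answer: BISIMILAR

Working:
Bisimulation quotient by refinement:
  round 0: {{0,1,2,3,4,5,6,7}}
  round 1: {{0,2,6},{1},{3},{4,5},{7}}
  round 2: {{0,2},{1},{3},{4,5},{6},{7}}
Fixed point at round 3; 6 class(es).
class of 0: {0,2}; class of 2: {0,2}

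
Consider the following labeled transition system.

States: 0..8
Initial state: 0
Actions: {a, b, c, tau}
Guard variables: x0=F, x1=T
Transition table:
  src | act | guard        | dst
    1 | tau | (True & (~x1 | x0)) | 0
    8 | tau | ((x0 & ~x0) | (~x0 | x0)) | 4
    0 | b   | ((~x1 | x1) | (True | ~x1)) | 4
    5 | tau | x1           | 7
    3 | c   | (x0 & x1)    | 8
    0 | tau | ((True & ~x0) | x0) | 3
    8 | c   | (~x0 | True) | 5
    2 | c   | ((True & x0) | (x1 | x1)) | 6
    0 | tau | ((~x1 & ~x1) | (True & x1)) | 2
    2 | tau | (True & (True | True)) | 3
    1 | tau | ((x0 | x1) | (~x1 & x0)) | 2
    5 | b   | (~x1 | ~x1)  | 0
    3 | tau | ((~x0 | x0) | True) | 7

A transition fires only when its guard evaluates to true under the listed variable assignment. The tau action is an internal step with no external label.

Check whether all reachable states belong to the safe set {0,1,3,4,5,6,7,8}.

Allowed set {0,1,3,4,5,6,7,8}
R = {0,2,3,4,6,7}
  0: ok
  2: outside
  3: ok
  4: ok
  6: ok
  7: ok
counterexample path to 2: tau

Answer: INVARIANT VIOLATED at state 2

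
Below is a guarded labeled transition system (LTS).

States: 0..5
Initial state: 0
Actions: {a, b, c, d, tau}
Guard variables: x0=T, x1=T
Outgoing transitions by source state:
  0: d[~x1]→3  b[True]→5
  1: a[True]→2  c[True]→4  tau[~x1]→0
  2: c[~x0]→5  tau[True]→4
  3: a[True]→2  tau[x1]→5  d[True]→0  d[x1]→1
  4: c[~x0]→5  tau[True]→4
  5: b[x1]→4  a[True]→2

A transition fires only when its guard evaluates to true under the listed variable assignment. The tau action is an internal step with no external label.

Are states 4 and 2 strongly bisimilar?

Answer: BISIMILAR

Analysis:
Bisimulation quotient by refinement:
  P[0] = {{0,1,2,3,4,5}}
  P[1] = {{0},{1},{2,4},{3},{5}}
5 equivalence class(es) (converged in 2)
[4]={2,4}  [2]={2,4}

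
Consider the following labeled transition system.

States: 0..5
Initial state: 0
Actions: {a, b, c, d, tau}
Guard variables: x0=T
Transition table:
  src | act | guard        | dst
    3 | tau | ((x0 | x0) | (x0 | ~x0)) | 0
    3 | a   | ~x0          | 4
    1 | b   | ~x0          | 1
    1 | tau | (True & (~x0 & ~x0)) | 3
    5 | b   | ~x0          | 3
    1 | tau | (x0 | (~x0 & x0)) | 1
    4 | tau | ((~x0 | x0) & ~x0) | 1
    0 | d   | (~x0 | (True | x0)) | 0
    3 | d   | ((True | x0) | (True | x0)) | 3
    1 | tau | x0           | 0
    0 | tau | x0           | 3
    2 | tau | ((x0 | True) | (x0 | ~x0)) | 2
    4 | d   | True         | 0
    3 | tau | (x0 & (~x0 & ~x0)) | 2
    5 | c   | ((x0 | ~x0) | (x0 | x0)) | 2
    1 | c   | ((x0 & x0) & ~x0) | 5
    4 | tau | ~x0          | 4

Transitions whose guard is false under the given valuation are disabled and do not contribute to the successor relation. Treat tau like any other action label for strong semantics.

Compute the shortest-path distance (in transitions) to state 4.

Answer: UNREACHABLE

Trace:
BFS to 4:
  Layer 0: {0}
  Layer 1: {3}
4 never appears.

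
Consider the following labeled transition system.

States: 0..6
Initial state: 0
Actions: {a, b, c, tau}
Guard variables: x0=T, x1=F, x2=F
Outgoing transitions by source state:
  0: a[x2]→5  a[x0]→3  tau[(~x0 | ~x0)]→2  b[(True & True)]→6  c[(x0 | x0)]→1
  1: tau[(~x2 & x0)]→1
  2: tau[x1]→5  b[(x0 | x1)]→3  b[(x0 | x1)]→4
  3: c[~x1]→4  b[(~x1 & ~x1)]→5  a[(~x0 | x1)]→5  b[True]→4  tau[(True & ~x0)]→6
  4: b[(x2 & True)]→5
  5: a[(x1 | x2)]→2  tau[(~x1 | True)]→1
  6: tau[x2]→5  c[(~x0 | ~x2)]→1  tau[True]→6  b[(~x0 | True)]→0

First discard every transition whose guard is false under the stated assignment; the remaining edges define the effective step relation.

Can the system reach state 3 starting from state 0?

Guard filter leaves 13 enabled edge(s).
depth 0: {0}
depth 1: {1,3,6}  cumulative {0,1,3,6}
depth 2: {4,5}  cumulative {0,1,3,4,5,6}
R = {0,1,3,4,5,6}
Path to 3: a

Answer: REACHABLE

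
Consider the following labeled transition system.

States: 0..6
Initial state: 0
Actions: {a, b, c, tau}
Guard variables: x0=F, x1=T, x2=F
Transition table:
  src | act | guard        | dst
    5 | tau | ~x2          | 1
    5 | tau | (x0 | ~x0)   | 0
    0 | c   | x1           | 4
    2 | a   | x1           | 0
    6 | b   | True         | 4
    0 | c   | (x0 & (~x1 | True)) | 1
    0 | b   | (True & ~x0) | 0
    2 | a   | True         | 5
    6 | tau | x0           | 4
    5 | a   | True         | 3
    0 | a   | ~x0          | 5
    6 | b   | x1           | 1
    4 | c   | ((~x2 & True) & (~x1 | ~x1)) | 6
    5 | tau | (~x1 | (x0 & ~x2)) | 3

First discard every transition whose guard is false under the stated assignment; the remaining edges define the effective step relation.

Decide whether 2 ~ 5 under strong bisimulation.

Answer: NOT BISIMILAR

Analysis:
Refine partition for ~:
  π0 = {{0,1,2,3,4,5,6}}
  π1 = {{0},{1,3,4},{2},{5},{6}}
5 equivalence class(es) (converged in 2)
2∈{2}, 5∈{5}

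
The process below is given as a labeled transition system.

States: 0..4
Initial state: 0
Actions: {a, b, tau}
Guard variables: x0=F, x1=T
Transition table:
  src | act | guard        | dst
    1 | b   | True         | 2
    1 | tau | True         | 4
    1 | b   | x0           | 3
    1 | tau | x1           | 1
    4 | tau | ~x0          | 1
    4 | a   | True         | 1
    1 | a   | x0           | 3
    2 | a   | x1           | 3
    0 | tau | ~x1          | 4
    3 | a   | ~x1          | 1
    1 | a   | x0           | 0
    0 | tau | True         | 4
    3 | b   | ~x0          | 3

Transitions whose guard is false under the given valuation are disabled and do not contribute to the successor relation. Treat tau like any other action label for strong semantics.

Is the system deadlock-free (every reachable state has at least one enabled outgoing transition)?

Answer: DEADLOCK-FREE

Analysis:
Reach set: {0,1,2,3,4}
  0: tau→4  [1 out]
  1: b→2  tau→1  tau→4  [3 out]
  2: a→3  [1 out]
  3: b→3  [1 out]
  4: a→1  tau→1  [2 out]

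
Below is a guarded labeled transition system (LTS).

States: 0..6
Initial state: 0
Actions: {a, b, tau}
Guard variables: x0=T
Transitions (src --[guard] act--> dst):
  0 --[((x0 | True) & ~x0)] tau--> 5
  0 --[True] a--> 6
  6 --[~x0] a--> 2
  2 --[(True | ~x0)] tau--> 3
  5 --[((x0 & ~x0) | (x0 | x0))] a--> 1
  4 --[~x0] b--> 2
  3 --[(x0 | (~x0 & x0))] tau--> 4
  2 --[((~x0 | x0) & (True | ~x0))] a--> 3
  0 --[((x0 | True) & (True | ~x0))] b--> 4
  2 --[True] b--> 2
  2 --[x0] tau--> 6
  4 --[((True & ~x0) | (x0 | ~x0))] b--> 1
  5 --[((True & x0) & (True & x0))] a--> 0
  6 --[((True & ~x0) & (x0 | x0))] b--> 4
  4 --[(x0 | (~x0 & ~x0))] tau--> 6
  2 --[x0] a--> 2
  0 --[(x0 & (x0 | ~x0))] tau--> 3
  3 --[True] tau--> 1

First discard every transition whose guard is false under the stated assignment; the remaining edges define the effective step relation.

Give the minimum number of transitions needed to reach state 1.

Answer: 2

Working:
Layered search for 1:
  Layer 0: {0}
  Layer 1: {3,4,6}
  Layer 2: {1}
1 enters at depth 2; path b·b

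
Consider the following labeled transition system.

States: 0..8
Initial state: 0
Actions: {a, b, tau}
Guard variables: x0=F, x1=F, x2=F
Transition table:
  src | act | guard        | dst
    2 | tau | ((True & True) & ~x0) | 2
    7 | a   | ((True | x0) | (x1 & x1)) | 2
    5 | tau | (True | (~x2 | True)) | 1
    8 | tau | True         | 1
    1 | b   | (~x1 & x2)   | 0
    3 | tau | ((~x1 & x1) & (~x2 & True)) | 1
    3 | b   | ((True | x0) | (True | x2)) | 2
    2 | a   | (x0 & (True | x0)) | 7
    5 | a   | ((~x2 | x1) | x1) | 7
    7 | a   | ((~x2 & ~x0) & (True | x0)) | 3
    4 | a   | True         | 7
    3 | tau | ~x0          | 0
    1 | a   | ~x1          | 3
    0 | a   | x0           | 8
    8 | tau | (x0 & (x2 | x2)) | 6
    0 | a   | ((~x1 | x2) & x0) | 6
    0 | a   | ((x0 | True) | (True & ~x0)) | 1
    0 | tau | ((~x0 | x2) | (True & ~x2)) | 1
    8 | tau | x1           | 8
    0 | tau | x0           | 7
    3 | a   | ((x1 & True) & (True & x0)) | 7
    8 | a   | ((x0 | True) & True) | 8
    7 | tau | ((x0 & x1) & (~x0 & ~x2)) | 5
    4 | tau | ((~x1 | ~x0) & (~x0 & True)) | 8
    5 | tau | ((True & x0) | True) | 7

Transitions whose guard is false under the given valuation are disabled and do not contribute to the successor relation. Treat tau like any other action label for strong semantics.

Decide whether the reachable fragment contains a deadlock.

Reachable = {0,1,2,3}
  0: a→1  tau→1  [2 exit(s)]
  1: a→3  [1 exit(s)]
  2: tau→2  [1 exit(s)]
  3: b→2  tau→0  [2 exit(s)]

Answer: DEADLOCK-FREE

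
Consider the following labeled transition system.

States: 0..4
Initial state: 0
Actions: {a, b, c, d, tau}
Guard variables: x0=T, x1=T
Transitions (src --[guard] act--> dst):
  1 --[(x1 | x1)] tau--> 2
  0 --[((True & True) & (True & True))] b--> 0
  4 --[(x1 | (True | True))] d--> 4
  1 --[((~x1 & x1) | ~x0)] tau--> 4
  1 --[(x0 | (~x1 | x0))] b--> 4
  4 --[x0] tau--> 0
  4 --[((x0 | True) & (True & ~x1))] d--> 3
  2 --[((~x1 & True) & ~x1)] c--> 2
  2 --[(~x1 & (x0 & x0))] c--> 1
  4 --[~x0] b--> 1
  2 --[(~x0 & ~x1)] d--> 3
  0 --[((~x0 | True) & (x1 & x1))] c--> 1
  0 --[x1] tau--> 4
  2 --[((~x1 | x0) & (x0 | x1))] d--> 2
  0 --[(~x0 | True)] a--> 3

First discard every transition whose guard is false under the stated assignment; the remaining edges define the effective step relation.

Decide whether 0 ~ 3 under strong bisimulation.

Bisimulation quotient by refinement:
  π0 = {{0,1,2,3,4}}
  π1 = {{0},{1},{2},{3},{4}}
5 equivalence class(es) (converged in 2)
class of 0: {0}; class of 3: {3}

Answer: NOT BISIMILAR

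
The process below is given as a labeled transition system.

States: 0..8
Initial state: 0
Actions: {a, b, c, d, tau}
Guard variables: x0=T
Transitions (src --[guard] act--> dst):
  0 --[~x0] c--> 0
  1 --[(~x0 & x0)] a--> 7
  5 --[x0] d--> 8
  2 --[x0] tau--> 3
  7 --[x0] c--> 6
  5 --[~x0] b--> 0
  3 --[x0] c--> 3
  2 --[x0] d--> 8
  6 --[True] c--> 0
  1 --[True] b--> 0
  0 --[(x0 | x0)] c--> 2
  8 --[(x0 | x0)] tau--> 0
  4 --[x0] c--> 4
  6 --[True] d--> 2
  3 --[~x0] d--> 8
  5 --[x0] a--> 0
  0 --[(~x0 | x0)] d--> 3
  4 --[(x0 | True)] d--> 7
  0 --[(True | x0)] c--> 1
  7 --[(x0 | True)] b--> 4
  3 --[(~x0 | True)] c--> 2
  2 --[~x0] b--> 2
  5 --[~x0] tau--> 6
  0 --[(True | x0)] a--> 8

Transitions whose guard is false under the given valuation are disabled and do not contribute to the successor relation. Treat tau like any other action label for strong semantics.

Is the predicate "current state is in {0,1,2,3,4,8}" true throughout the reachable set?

Answer: INVARIANT HOLDS

Working:
Allowed set {0,1,2,3,4,8}
Reach set: {0,1,2,3,8}
  0: safe
  1: safe
  2: safe
  3: safe
  8: safe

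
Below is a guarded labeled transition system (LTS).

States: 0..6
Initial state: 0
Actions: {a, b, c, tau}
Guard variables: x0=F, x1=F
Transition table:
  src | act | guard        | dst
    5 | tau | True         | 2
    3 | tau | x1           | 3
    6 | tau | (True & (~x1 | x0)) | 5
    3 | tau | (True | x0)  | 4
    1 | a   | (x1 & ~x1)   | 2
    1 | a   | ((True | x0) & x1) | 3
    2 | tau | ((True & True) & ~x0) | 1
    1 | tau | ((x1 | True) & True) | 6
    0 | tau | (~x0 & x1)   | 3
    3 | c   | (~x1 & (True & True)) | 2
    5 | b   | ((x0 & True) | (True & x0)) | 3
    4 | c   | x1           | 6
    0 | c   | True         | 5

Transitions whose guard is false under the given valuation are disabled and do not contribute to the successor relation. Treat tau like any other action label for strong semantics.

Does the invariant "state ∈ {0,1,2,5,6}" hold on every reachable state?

Safe = {0,1,2,5,6}
Reachable = {0,1,2,5,6}
  0: ✓
  1: ✓
  2: ✓
  5: ✓
  6: ✓

Answer: INVARIANT HOLDS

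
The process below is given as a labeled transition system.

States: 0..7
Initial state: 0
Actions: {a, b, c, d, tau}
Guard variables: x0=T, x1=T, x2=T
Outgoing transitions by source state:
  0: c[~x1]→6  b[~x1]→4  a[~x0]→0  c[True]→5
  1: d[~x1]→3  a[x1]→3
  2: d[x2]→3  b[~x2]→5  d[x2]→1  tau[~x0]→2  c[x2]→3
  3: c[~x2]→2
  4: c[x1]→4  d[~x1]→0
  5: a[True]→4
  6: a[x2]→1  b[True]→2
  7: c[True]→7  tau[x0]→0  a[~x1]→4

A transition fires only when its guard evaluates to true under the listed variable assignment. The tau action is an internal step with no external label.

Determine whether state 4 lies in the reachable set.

11 transition(s) survive guard evaluation.
L0 = {0}
L1 = {5}  cumulative {0,5}
L2 = {4}  cumulative {0,4,5}
Reachable = {0,4,5}
Path to 4: c·a

Answer: REACHABLE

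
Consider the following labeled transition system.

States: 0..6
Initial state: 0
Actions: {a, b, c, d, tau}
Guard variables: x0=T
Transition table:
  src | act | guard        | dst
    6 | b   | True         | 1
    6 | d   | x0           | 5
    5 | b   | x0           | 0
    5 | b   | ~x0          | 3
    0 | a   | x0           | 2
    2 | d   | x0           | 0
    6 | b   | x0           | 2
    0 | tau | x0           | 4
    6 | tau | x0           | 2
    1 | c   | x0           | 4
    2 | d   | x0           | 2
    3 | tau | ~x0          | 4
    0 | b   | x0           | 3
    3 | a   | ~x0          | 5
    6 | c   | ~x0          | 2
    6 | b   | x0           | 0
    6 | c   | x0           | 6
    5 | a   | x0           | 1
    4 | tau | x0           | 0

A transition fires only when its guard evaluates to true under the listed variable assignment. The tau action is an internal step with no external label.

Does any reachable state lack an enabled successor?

Answer: DEADLOCK at state 3

Working:
Reachable = {0,2,3,4}
  0: a→2  b→3  tau→4  [3 exit(s)]
  2: d→0  d→2  [2 exit(s)]
  3: ∅  [deadlock]
  4: tau→0  [1 exit(s)]
Path to 3: b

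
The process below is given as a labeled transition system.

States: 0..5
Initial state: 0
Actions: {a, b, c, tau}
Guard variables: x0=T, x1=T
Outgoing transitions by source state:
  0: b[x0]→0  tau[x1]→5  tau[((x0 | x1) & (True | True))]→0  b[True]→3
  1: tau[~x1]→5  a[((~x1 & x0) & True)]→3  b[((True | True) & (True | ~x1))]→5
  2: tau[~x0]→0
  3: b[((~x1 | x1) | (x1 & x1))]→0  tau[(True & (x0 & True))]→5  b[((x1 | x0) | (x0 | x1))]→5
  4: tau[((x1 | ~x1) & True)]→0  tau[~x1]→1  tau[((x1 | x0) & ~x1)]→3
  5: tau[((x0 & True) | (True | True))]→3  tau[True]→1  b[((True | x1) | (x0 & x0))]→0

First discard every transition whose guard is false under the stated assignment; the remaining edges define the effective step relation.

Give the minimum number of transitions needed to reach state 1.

BFS to 1:
  depth 0: {0}
  depth 1: {3,5}
  depth 2: {1}
depth(1)=2, e.g. tau·tau

Answer: 2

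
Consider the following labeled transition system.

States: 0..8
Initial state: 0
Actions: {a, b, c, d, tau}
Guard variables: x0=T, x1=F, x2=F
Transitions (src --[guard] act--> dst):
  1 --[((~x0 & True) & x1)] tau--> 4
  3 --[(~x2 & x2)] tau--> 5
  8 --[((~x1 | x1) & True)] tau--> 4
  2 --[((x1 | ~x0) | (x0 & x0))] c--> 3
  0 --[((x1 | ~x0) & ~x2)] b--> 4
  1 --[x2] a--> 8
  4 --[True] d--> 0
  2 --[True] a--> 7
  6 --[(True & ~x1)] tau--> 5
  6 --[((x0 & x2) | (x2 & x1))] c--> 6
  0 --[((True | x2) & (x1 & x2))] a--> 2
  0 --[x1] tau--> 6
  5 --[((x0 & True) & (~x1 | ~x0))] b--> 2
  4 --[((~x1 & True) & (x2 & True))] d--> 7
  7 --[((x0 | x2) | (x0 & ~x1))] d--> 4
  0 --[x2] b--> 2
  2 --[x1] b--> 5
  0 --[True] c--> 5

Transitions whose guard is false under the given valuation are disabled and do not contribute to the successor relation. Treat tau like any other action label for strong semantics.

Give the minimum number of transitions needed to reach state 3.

Answer: 3

Trace:
Breadth-first toward 3:
  Layer 0: {0}
  Layer 1: {5}
  Layer 2: {2}
  Layer 3: {3,7}
3 enters at depth 3; path c·b·c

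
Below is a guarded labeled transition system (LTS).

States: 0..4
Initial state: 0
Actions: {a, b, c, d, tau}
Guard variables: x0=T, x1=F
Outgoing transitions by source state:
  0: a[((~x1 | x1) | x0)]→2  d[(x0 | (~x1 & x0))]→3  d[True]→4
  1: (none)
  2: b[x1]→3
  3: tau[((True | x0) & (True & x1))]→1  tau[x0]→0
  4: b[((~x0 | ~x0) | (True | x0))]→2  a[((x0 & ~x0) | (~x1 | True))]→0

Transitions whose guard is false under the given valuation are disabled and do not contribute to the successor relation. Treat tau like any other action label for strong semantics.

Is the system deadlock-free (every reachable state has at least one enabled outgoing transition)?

Answer: DEADLOCK at state 2

Trace:
Reachable = {0,2,3,4}
  0: a→2  d→3  d→4  [deg 3]
  2: ∅  [no exit]
  3: tau→0  [deg 1]
  4: a→0  b→2  [deg 2]
witness 2: a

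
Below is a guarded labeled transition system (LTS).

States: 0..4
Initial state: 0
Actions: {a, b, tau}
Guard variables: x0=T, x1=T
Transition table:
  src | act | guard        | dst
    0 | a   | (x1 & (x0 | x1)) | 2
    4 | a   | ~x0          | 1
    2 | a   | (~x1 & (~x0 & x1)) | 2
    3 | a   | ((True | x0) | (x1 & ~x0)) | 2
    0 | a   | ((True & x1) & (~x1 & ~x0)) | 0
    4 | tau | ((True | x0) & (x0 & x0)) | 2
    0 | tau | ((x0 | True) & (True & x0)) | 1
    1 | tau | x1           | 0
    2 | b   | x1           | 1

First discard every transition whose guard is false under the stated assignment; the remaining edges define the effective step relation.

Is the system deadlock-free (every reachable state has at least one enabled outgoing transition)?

Answer: DEADLOCK-FREE

Analysis:
R = {0,1,2}
  0: a→2  tau→1  [deg 2]
  1: tau→0  [deg 1]
  2: b→1  [deg 1]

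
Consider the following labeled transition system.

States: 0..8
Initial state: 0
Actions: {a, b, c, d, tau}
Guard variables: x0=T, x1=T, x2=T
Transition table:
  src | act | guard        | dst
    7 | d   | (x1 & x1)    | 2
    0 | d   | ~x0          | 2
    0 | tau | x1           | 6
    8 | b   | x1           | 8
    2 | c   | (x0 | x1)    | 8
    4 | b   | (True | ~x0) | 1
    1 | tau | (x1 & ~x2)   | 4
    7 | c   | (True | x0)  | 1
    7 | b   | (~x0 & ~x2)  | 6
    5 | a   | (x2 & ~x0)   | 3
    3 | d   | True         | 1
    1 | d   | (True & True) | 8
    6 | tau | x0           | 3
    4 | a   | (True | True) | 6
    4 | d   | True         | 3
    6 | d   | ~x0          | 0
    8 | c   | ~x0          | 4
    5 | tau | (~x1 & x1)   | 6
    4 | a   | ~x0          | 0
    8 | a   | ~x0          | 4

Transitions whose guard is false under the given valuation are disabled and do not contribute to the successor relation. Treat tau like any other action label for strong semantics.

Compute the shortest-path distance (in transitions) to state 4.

Layered search for 4:
  L0 = {0}
  L1 = {6}
  L2 = {3}
  L3 = {1}
  L4 = {8}
4 never appears.

Answer: UNREACHABLE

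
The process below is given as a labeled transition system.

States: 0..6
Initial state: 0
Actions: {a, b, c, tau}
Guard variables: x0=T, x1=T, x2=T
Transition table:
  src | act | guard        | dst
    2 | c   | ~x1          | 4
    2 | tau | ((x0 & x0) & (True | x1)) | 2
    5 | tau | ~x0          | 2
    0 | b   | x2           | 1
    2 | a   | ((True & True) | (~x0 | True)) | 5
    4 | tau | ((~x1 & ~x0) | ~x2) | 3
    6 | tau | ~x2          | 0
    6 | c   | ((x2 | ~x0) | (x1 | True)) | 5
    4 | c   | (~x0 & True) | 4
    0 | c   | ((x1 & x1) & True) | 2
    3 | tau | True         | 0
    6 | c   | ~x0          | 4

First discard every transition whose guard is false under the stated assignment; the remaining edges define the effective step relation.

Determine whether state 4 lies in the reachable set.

6 transition(s) survive guard evaluation.
L0 = {0}
L1 = {1,2}  now seen {0,1,2}
L2 = {5}  now seen {0,1,2,5}
Reach set: {0,1,2,5}

Answer: UNREACHABLE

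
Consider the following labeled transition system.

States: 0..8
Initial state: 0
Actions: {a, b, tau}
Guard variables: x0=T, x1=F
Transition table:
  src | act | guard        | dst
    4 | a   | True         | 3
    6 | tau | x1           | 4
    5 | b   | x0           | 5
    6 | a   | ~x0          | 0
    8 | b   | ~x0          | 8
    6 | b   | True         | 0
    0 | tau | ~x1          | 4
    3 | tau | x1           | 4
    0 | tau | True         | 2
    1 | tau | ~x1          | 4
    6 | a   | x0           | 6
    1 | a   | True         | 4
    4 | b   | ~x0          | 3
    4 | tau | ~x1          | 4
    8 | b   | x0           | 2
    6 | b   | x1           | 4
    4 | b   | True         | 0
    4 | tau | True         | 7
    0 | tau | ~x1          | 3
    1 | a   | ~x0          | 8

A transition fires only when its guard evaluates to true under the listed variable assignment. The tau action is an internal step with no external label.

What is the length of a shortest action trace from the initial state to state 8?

Layered search for 8:
  L0 = {0}
  L1 = {2,3,4}
  L2 = {7}
8 never appears.

Answer: UNREACHABLE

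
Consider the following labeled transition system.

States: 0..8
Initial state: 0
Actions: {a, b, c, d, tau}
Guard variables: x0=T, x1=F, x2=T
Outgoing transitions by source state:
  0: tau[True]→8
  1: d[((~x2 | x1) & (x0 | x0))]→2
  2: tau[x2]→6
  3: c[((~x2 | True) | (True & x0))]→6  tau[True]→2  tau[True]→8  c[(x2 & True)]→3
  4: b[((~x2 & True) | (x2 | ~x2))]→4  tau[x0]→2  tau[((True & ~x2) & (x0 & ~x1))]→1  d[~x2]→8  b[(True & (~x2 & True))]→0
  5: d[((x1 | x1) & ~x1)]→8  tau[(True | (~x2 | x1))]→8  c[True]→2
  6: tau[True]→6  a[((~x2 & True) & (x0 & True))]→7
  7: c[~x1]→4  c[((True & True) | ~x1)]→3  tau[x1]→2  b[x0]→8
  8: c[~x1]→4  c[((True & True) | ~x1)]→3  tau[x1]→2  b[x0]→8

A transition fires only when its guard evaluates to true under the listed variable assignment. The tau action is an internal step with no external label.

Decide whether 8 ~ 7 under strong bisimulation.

Refine partition for ~:
  π0 = {{0,1,2,3,4,5,6,7,8}}
  π1 = {{0,2,6},{1},{3,5},{4},{7,8}}
  π2 = {{0},{1},{2,6},{3},{4},{5},{7,8}}
Fixed point at round 3; 7 class(es).
8∈{7,8}, 7∈{7,8}

Answer: BISIMILAR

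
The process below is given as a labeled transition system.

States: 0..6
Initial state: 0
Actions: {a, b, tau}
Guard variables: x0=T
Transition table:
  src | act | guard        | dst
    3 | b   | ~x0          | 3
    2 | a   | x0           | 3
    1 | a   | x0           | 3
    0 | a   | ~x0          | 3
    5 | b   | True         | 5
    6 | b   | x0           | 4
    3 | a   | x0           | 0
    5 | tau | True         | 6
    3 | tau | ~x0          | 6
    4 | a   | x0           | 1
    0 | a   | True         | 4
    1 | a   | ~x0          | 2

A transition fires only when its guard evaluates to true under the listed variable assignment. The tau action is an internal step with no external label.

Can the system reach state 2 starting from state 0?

Guard filter leaves 8 enabled edge(s).
Layer 0: {0}
Layer 1: {4}  now seen {0,4}
Layer 2: {1}  now seen {0,1,4}
Layer 3: {3}  now seen {0,1,3,4}
Reach set: {0,1,3,4}

Answer: UNREACHABLE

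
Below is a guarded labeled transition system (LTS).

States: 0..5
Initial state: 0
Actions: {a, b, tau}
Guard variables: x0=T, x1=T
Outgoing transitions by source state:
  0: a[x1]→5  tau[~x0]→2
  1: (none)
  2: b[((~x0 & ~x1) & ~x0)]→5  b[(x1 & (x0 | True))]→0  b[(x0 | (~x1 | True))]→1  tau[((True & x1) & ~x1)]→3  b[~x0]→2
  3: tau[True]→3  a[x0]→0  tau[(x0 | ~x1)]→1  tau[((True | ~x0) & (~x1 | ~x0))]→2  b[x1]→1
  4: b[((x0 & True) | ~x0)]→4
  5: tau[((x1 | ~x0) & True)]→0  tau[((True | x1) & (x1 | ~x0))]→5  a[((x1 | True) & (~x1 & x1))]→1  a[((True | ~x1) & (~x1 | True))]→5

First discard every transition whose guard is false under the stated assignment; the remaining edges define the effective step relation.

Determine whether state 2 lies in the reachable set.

Answer: UNREACHABLE

Analysis:
Guard filter leaves 11 enabled edge(s).
depth 0: {0}
depth 1: {5}  cumulative {0,5}
R = {0,5}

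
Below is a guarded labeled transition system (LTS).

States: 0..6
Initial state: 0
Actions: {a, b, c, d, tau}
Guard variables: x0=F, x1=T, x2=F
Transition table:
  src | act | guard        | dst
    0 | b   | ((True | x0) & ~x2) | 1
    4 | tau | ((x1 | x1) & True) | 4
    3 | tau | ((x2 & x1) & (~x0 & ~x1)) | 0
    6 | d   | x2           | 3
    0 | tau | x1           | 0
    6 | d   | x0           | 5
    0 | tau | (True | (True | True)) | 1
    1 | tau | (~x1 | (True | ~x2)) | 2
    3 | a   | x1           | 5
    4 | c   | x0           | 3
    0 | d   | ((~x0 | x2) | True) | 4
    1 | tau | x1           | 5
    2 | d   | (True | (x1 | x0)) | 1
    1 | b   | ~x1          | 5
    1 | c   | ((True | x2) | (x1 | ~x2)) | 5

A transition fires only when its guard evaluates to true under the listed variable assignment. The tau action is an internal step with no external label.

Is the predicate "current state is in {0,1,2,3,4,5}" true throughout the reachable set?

Allowed set {0,1,2,3,4,5}
Reachable = {0,1,2,4,5}
  0: ok
  1: ok
  2: ok
  4: ok
  5: ok

Answer: INVARIANT HOLDS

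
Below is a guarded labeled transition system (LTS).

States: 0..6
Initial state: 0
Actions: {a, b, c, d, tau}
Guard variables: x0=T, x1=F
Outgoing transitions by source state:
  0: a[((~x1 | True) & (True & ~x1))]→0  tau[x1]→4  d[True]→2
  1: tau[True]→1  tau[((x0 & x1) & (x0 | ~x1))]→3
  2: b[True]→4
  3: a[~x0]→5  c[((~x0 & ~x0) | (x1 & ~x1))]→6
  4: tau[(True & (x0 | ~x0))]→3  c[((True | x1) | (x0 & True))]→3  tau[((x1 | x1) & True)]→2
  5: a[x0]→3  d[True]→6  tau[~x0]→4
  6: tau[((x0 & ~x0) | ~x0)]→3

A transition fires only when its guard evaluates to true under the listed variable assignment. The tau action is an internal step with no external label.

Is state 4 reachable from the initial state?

Guard filter leaves 8 enabled edge(s).
L0 = {0}
L1 = {2}  total {0,2}
L2 = {4}  total {0,2,4}
L3 = {3}  total {0,2,3,4}
Reachable = {0,2,3,4}
witness 4: d·b

Answer: REACHABLE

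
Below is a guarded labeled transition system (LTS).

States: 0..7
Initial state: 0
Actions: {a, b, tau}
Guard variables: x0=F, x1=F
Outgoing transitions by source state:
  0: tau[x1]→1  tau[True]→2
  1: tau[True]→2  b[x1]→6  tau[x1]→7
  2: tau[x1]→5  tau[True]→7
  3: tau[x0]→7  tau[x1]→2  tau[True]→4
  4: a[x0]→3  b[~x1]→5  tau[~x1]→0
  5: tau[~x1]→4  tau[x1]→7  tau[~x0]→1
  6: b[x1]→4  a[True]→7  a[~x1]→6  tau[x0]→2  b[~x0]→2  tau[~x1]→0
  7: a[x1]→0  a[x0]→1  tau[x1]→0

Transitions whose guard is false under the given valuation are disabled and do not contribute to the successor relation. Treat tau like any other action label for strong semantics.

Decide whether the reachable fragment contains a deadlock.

Answer: DEADLOCK at state 7

Trace:
Reach set: {0,2,7}
  0: tau→2  [deg 1]
  2: tau→7  [deg 1]
  7: ∅  [no exit]
trace reaching 7: tau·tau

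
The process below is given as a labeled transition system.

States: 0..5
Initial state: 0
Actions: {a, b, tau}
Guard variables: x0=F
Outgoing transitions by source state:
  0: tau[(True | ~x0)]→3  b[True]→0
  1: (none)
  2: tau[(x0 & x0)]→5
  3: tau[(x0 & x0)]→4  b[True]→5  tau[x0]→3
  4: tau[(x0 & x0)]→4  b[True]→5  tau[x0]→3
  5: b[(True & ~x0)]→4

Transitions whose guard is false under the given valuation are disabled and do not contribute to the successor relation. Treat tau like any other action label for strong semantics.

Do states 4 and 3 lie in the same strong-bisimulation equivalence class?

Compute ~ classes (split until stable):
  π0 = {{0,1,2,3,4,5}}
  π1 = {{0},{1,2},{3,4,5}}
3 equivalence class(es) (converged in 2)
4∈{3,4,5}, 3∈{3,4,5}

Answer: BISIMILAR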